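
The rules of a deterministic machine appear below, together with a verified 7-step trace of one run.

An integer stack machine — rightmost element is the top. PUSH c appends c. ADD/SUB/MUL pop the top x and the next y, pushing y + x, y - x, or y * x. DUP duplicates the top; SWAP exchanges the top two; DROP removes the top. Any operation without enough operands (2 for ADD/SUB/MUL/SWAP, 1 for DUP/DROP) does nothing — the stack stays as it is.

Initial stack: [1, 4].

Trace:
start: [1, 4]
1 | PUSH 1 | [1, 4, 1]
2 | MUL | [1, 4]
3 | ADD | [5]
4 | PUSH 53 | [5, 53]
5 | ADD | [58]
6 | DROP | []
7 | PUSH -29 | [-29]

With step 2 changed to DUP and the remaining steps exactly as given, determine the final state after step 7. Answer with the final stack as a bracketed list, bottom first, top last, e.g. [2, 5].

(re-executing from step 2 with the substitution; state before step 2: [1, 4, 1])
2 | DUP | [1, 4, 1, 1]
3 | ADD | [1, 4, 2]
4 | PUSH 53 | [1, 4, 2, 53]
5 | ADD | [1, 4, 55]
6 | DROP | [1, 4]
7 | PUSH -29 | [1, 4, -29]

[1, 4, -29]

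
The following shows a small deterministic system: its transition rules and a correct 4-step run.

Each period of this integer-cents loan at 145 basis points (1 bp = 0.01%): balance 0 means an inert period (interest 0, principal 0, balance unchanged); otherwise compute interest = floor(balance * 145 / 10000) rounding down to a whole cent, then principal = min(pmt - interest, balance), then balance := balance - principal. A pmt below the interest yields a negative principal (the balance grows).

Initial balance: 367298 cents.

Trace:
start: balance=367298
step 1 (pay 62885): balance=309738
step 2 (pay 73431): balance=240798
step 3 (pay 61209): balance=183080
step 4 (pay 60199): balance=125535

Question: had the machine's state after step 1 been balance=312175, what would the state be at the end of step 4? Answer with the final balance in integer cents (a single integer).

state after step 1 := balance=312175
step 2 (pay 73431): balance=243270
step 3 (pay 61209): balance=185588
step 4 (pay 60199): balance=128080

128080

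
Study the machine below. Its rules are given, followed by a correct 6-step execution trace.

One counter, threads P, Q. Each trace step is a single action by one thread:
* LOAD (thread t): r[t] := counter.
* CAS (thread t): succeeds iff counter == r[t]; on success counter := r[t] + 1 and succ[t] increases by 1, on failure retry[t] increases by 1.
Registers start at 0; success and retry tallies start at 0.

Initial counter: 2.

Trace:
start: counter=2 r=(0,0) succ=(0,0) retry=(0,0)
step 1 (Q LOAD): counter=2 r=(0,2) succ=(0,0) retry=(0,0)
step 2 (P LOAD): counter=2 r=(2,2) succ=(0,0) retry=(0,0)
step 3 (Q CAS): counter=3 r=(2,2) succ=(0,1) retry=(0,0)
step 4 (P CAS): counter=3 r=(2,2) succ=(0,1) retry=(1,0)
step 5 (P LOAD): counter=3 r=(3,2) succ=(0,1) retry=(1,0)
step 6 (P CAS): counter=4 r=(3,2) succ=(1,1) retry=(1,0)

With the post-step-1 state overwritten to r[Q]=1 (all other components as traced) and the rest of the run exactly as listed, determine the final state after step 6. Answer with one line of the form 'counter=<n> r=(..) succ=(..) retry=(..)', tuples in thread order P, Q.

state after step 1 := counter=2 r=(0,1) succ=(0,0) retry=(0,0)
step 2 (P LOAD): counter=2 r=(2,1) succ=(0,0) retry=(0,0)
step 3 (Q CAS): counter=2 r=(2,1) succ=(0,0) retry=(0,1)
step 4 (P CAS): counter=3 r=(2,1) succ=(1,0) retry=(0,1)
step 5 (P LOAD): counter=3 r=(3,1) succ=(1,0) retry=(0,1)
step 6 (P CAS): counter=4 r=(3,1) succ=(2,0) retry=(0,1)

counter=4 r=(3,1) succ=(2,0) retry=(0,1)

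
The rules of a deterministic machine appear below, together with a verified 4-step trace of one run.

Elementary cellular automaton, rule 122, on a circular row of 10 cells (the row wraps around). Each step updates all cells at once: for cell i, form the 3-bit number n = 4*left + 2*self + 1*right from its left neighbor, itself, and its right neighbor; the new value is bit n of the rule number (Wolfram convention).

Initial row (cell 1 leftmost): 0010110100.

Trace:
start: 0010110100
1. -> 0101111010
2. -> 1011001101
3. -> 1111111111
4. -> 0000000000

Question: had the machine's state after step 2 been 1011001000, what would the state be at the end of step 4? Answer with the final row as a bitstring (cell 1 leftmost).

state after step 2 := 1011001000
3. -> 0111110101
4. -> 1100011010

1100011010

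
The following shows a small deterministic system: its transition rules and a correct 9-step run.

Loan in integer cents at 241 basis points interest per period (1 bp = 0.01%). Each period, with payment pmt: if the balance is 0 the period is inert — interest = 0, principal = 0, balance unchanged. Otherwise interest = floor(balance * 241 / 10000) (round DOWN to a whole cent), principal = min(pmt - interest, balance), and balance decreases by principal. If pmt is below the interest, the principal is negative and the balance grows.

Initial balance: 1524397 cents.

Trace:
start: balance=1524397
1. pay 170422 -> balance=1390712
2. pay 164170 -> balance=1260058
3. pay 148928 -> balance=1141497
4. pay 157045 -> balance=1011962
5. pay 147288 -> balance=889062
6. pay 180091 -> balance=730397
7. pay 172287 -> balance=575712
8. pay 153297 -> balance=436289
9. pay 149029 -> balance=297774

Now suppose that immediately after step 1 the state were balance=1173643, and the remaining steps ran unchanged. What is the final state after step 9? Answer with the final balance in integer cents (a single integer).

state after step 1 := balance=1173643
2. pay 164170 -> balance=1037757
3. pay 148928 -> balance=913838
4. pay 157045 -> balance=778816
5. pay 147288 -> balance=650297
6. pay 180091 -> balance=485878
7. pay 172287 -> balance=325300
8. pay 153297 -> balance=179842
9. pay 149029 -> balance=35147

35147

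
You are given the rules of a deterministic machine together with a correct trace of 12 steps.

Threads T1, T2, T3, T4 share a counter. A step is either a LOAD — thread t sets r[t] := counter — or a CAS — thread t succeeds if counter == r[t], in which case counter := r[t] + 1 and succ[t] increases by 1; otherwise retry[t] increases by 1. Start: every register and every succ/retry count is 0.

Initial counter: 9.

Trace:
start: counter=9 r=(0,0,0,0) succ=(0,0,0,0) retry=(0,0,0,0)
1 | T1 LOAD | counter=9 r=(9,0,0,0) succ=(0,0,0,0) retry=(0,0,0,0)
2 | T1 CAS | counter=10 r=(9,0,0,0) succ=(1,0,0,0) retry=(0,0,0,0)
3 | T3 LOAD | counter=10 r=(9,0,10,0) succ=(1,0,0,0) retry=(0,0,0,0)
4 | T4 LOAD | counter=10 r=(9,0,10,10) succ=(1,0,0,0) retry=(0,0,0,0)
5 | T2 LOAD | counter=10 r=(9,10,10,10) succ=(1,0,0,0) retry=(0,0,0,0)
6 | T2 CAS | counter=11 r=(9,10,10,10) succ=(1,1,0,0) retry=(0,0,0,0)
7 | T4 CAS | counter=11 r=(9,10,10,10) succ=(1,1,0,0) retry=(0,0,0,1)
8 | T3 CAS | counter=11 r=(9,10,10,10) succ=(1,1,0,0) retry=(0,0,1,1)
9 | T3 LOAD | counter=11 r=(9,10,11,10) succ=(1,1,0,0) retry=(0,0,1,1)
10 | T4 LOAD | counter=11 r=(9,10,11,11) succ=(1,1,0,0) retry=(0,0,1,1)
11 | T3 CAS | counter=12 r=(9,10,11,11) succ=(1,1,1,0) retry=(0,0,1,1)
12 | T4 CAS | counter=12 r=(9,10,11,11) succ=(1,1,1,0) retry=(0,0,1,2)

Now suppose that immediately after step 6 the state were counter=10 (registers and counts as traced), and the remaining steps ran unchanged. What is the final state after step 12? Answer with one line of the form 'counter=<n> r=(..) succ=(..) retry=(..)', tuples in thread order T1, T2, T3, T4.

counter=12 r=(9,10,11,11) succ=(1,1,1,1) retry=(0,0,1,1)

state after step 6 := counter=10 r=(9,10,10,10) succ=(1,1,0,0) retry=(0,0,0,0)
7 | T4 CAS | counter=11 r=(9,10,10,10) succ=(1,1,0,1) retry=(0,0,0,0)
8 | T3 CAS | counter=11 r=(9,10,10,10) succ=(1,1,0,1) retry=(0,0,1,0)
9 | T3 LOAD | counter=11 r=(9,10,11,10) succ=(1,1,0,1) retry=(0,0,1,0)
10 | T4 LOAD | counter=11 r=(9,10,11,11) succ=(1,1,0,1) retry=(0,0,1,0)
11 | T3 CAS | counter=12 r=(9,10,11,11) succ=(1,1,1,1) retry=(0,0,1,0)
12 | T4 CAS | counter=12 r=(9,10,11,11) succ=(1,1,1,1) retry=(0,0,1,1)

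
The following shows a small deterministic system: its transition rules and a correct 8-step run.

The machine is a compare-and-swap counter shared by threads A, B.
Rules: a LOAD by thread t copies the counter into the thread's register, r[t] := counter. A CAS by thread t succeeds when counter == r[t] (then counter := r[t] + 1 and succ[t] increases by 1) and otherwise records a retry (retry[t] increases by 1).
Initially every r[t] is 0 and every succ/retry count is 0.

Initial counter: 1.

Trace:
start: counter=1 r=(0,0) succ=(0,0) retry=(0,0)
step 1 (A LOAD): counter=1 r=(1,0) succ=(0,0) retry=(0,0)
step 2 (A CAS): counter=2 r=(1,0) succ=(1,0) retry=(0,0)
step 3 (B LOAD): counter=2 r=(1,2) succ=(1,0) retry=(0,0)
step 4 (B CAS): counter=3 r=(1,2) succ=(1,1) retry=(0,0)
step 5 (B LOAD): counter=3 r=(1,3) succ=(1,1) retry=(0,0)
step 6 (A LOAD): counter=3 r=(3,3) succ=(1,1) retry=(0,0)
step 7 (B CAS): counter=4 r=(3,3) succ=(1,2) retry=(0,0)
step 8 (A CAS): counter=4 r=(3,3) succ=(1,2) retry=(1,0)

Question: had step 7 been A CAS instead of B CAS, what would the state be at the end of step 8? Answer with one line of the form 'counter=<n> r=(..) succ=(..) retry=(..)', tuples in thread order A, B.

counter=4 r=(3,3) succ=(2,1) retry=(1,0)

(re-executing from step 7 with the substitution; state before step 7: counter=3 r=(3,3) succ=(1,1) retry=(0,0))
step 7 (A CAS): counter=4 r=(3,3) succ=(2,1) retry=(0,0)
step 8 (A CAS): counter=4 r=(3,3) succ=(2,1) retry=(1,0)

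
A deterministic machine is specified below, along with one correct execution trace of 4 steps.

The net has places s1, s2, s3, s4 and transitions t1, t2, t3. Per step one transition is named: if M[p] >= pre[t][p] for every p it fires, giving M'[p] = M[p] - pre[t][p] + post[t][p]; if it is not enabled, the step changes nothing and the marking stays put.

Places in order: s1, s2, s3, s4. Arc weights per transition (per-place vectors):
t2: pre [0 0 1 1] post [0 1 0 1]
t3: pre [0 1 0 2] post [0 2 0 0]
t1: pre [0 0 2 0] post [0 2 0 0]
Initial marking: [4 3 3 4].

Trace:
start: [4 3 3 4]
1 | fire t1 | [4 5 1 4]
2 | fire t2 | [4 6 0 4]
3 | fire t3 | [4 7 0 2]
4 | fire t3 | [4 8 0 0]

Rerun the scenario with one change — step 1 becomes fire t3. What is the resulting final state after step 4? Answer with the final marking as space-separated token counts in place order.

(re-executing from step 1 with the substitution; state before step 1: [4 3 3 4])
1 | fire t3 | [4 4 3 2]
2 | fire t2 | [4 5 2 2]
3 | fire t3 | [4 6 2 0]
4 | fire t3 | [4 6 2 0]

4 6 2 0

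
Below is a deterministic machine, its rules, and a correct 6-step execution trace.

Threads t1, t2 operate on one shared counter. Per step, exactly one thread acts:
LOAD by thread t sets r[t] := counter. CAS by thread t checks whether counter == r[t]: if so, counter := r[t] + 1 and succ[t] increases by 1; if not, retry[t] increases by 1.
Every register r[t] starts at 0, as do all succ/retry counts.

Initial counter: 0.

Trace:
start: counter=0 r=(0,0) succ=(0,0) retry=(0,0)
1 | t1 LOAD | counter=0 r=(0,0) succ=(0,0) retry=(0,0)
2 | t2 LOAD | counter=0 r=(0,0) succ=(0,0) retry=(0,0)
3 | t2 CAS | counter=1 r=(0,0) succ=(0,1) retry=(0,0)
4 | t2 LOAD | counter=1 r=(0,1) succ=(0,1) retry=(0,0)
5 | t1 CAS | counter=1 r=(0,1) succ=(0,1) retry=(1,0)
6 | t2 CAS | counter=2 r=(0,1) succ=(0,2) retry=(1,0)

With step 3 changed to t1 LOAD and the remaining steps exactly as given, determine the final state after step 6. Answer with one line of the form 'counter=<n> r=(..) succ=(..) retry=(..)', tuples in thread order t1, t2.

(re-executing from step 3 with the substitution; state before step 3: counter=0 r=(0,0) succ=(0,0) retry=(0,0))
3 | t1 LOAD | counter=0 r=(0,0) succ=(0,0) retry=(0,0)
4 | t2 LOAD | counter=0 r=(0,0) succ=(0,0) retry=(0,0)
5 | t1 CAS | counter=1 r=(0,0) succ=(1,0) retry=(0,0)
6 | t2 CAS | counter=1 r=(0,0) succ=(1,0) retry=(0,1)

counter=1 r=(0,0) succ=(1,0) retry=(0,1)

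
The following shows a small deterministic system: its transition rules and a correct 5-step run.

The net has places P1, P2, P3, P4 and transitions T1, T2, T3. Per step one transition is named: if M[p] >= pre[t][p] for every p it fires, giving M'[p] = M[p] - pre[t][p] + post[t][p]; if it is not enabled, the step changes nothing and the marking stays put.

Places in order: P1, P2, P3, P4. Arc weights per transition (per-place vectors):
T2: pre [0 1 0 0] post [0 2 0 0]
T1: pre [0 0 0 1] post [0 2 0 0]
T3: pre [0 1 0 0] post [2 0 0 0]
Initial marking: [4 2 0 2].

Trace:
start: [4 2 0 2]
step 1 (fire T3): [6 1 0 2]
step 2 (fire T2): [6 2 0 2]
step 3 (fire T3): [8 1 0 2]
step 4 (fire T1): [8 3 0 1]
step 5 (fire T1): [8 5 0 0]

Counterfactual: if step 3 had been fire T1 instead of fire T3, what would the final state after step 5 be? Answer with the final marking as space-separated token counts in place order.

6 6 0 0

(re-executing from step 3 with the substitution; state before step 3: [6 2 0 2])
step 3 (fire T1): [6 4 0 1]
step 4 (fire T1): [6 6 0 0]
step 5 (fire T1): [6 6 0 0]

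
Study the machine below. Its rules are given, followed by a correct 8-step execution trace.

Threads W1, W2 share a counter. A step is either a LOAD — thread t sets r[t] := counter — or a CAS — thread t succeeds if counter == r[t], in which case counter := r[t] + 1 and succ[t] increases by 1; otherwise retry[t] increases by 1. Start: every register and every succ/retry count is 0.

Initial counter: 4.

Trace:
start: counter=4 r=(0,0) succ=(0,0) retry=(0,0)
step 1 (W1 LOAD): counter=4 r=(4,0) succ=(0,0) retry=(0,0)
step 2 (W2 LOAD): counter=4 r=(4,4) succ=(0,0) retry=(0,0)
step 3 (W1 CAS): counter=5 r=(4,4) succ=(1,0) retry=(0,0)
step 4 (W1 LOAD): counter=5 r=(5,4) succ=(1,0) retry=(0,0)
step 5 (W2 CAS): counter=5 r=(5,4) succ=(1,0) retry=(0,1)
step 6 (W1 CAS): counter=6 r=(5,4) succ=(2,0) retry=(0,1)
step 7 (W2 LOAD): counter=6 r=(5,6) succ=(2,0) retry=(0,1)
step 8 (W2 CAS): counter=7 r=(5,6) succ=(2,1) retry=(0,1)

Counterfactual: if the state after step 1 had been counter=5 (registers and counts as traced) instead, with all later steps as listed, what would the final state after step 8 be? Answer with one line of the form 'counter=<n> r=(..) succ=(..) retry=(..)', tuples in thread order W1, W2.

state after step 1 := counter=5 r=(4,0) succ=(0,0) retry=(0,0)
step 2 (W2 LOAD): counter=5 r=(4,5) succ=(0,0) retry=(0,0)
step 3 (W1 CAS): counter=5 r=(4,5) succ=(0,0) retry=(1,0)
step 4 (W1 LOAD): counter=5 r=(5,5) succ=(0,0) retry=(1,0)
step 5 (W2 CAS): counter=6 r=(5,5) succ=(0,1) retry=(1,0)
step 6 (W1 CAS): counter=6 r=(5,5) succ=(0,1) retry=(2,0)
step 7 (W2 LOAD): counter=6 r=(5,6) succ=(0,1) retry=(2,0)
step 8 (W2 CAS): counter=7 r=(5,6) succ=(0,2) retry=(2,0)

counter=7 r=(5,6) succ=(0,2) retry=(2,0)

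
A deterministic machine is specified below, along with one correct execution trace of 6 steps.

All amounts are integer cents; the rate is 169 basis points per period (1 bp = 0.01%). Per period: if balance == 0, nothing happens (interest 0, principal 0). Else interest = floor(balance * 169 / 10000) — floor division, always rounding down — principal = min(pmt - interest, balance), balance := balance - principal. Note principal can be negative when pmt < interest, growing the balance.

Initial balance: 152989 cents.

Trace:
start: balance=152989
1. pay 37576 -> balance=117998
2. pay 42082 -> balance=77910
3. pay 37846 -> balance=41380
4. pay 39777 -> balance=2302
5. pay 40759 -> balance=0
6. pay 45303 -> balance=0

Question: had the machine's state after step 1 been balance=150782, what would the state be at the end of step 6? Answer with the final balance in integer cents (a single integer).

state after step 1 := balance=150782
2. pay 42082 -> balance=111248
3. pay 37846 -> balance=75282
4. pay 39777 -> balance=36777
5. pay 40759 -> balance=0
6. pay 45303 -> balance=0

0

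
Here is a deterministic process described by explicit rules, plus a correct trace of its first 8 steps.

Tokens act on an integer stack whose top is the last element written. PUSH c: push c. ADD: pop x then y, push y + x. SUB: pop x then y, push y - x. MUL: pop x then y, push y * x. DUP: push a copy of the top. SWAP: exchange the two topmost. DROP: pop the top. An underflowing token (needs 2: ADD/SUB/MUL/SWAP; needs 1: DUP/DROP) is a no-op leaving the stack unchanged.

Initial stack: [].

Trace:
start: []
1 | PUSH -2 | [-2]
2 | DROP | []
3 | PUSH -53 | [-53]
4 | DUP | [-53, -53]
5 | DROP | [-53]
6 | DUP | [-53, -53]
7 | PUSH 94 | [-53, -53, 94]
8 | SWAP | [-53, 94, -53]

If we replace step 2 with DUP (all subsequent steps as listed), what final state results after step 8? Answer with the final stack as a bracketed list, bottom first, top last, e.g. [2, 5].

[-2, -2, -53, 94, -53]

(re-executing from step 2 with the substitution; state before step 2: [-2])
2 | DUP | [-2, -2]
3 | PUSH -53 | [-2, -2, -53]
4 | DUP | [-2, -2, -53, -53]
5 | DROP | [-2, -2, -53]
6 | DUP | [-2, -2, -53, -53]
7 | PUSH 94 | [-2, -2, -53, -53, 94]
8 | SWAP | [-2, -2, -53, 94, -53]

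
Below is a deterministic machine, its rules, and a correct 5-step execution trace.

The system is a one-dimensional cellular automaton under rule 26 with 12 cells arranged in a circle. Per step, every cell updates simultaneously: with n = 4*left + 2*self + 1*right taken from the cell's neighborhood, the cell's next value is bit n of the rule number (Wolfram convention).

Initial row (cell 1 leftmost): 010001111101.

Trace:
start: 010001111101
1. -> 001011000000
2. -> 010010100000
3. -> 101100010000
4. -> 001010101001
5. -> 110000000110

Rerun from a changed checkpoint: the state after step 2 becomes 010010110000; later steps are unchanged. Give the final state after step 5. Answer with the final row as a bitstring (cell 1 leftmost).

state after step 2 := 010010110000
3. -> 101100101000
4. -> 001011000101
5. -> 110010101000

110010101000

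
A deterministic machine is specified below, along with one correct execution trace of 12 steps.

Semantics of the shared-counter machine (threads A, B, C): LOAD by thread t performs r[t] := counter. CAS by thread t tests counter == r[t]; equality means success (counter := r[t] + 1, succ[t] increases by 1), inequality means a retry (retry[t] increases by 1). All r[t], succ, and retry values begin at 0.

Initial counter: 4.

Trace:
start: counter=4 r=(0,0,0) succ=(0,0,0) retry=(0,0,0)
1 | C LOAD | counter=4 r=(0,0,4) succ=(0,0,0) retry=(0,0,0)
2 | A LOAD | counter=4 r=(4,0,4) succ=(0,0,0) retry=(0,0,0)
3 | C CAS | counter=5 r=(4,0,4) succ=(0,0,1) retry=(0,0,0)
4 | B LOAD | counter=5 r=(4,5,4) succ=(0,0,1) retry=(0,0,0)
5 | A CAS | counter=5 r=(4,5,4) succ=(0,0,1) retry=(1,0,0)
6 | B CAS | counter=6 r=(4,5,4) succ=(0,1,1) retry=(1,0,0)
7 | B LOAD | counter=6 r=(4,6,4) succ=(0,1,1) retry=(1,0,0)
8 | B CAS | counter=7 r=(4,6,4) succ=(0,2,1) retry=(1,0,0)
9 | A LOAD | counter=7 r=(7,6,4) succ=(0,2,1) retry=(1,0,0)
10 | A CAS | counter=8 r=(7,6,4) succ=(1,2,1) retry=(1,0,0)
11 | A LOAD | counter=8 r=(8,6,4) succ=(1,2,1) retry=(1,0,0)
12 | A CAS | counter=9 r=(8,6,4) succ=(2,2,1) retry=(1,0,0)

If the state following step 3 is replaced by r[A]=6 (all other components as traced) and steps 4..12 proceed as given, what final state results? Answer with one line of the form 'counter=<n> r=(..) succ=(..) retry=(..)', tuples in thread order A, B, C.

counter=9 r=(8,6,4) succ=(2,2,1) retry=(1,0,0)

state after step 3 := counter=5 r=(6,0,4) succ=(0,0,1) retry=(0,0,0)
4 | B LOAD | counter=5 r=(6,5,4) succ=(0,0,1) retry=(0,0,0)
5 | A CAS | counter=5 r=(6,5,4) succ=(0,0,1) retry=(1,0,0)
6 | B CAS | counter=6 r=(6,5,4) succ=(0,1,1) retry=(1,0,0)
7 | B LOAD | counter=6 r=(6,6,4) succ=(0,1,1) retry=(1,0,0)
8 | B CAS | counter=7 r=(6,6,4) succ=(0,2,1) retry=(1,0,0)
9 | A LOAD | counter=7 r=(7,6,4) succ=(0,2,1) retry=(1,0,0)
10 | A CAS | counter=8 r=(7,6,4) succ=(1,2,1) retry=(1,0,0)
11 | A LOAD | counter=8 r=(8,6,4) succ=(1,2,1) retry=(1,0,0)
12 | A CAS | counter=9 r=(8,6,4) succ=(2,2,1) retry=(1,0,0)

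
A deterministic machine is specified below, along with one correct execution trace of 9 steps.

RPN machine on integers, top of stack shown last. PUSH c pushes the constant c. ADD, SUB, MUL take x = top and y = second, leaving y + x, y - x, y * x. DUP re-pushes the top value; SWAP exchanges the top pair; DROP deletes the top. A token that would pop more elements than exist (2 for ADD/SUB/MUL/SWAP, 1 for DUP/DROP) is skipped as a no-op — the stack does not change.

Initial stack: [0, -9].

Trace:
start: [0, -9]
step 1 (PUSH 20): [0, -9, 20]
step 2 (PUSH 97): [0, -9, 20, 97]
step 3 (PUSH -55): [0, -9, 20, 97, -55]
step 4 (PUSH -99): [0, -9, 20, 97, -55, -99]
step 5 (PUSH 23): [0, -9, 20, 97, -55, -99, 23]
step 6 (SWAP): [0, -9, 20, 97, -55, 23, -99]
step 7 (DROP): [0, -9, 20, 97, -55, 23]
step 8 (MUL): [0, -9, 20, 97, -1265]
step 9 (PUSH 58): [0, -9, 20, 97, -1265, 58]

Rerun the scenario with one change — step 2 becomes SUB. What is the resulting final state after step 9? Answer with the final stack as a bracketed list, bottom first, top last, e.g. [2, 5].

(re-executing from step 2 with the substitution; state before step 2: [0, -9, 20])
step 2 (SUB): [0, -29]
step 3 (PUSH -55): [0, -29, -55]
step 4 (PUSH -99): [0, -29, -55, -99]
step 5 (PUSH 23): [0, -29, -55, -99, 23]
step 6 (SWAP): [0, -29, -55, 23, -99]
step 7 (DROP): [0, -29, -55, 23]
step 8 (MUL): [0, -29, -1265]
step 9 (PUSH 58): [0, -29, -1265, 58]

[0, -29, -1265, 58]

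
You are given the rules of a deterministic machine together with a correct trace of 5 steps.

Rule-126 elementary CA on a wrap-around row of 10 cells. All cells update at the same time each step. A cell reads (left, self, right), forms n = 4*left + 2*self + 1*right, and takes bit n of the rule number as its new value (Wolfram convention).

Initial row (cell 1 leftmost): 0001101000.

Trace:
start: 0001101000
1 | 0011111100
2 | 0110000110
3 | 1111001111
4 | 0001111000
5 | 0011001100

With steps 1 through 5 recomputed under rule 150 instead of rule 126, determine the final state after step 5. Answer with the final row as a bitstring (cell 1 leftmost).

(re-executing steps 1..5 under rule 150; state before step 1: 0001101000)
1 | 0010001100
2 | 0111010010
3 | 1010011111
4 | 0011101111
5 | 1101000110

1101000110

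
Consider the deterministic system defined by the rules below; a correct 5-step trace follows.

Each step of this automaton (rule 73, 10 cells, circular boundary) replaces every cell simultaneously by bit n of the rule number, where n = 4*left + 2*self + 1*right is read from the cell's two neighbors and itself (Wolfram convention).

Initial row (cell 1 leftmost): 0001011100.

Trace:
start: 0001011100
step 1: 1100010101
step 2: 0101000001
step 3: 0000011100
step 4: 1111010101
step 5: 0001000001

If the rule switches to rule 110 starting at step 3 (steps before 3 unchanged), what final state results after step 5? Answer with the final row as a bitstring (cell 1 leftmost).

(re-executing steps 3..5 under rule 110; state before step 3: 0101000001)
step 3: 1111000011
step 4: 0001000110
step 5: 0011001110

0011001110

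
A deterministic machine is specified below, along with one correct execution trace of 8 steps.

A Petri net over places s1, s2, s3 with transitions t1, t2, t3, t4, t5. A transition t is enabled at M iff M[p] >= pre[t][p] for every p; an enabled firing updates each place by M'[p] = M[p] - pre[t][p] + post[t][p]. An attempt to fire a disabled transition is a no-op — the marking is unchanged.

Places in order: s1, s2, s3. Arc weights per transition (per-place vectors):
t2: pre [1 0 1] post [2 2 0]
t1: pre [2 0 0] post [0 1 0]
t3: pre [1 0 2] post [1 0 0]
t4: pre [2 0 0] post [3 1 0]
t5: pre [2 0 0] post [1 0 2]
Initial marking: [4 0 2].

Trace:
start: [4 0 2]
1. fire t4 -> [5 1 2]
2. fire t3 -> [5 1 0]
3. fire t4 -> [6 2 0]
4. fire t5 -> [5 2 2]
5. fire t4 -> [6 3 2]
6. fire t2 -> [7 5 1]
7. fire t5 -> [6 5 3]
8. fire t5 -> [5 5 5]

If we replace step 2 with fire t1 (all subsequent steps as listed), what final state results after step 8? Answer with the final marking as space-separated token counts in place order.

(re-executing from step 2 with the substitution; state before step 2: [5 1 2])
2. fire t1 -> [3 2 2]
3. fire t4 -> [4 3 2]
4. fire t5 -> [3 3 4]
5. fire t4 -> [4 4 4]
6. fire t2 -> [5 6 3]
7. fire t5 -> [4 6 5]
8. fire t5 -> [3 6 7]

3 6 7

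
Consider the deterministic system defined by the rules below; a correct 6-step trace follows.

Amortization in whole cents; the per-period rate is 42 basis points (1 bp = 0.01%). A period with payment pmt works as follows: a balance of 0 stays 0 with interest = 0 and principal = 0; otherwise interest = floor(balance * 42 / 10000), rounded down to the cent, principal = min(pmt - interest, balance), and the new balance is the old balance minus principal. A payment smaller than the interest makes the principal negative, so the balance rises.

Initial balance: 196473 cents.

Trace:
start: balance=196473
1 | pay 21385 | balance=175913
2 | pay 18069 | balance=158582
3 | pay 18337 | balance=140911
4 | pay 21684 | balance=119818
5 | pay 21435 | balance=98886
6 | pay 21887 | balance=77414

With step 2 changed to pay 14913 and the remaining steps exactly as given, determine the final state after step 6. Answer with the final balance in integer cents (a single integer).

80623

(re-executing from step 2 with the substitution; state before step 2: balance=175913)
2 | pay 14913 | balance=161738
3 | pay 18337 | balance=144080
4 | pay 21684 | balance=123001
5 | pay 21435 | balance=102082
6 | pay 21887 | balance=80623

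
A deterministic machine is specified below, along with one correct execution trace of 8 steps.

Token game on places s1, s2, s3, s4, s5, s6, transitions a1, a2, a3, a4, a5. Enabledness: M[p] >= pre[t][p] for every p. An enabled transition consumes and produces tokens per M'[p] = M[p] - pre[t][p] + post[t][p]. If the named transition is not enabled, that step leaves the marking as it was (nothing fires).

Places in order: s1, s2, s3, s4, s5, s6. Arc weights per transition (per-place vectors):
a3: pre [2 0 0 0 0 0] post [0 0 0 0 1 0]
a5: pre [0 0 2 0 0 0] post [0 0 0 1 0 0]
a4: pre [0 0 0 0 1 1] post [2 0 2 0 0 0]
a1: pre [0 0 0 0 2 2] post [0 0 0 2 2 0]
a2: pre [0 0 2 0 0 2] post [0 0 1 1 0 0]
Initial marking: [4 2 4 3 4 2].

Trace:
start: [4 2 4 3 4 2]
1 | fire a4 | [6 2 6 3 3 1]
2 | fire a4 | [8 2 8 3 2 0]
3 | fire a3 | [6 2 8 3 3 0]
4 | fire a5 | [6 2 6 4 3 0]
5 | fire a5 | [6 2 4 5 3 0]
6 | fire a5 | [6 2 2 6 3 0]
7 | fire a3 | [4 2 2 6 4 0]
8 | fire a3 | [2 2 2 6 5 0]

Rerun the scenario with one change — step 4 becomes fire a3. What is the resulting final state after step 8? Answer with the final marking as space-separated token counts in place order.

(re-executing from step 4 with the substitution; state before step 4: [6 2 8 3 3 0])
4 | fire a3 | [4 2 8 3 4 0]
5 | fire a5 | [4 2 6 4 4 0]
6 | fire a5 | [4 2 4 5 4 0]
7 | fire a3 | [2 2 4 5 5 0]
8 | fire a3 | [0 2 4 5 6 0]

0 2 4 5 6 0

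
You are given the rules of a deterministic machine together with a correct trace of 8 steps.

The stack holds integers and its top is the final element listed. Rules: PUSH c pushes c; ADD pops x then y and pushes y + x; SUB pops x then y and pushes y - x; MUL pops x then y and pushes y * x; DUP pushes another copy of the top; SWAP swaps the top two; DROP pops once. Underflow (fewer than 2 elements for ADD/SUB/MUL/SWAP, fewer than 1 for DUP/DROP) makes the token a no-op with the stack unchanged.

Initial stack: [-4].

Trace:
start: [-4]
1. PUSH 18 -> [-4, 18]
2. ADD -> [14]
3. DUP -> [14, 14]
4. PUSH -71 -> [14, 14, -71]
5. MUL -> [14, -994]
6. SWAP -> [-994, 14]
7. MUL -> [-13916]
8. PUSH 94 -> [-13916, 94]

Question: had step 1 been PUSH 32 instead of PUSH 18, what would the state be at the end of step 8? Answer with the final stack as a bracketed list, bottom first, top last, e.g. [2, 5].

(re-executing from step 1 with the substitution; state before step 1: [-4])
1. PUSH 32 -> [-4, 32]
2. ADD -> [28]
3. DUP -> [28, 28]
4. PUSH -71 -> [28, 28, -71]
5. MUL -> [28, -1988]
6. SWAP -> [-1988, 28]
7. MUL -> [-55664]
8. PUSH 94 -> [-55664, 94]

[-55664, 94]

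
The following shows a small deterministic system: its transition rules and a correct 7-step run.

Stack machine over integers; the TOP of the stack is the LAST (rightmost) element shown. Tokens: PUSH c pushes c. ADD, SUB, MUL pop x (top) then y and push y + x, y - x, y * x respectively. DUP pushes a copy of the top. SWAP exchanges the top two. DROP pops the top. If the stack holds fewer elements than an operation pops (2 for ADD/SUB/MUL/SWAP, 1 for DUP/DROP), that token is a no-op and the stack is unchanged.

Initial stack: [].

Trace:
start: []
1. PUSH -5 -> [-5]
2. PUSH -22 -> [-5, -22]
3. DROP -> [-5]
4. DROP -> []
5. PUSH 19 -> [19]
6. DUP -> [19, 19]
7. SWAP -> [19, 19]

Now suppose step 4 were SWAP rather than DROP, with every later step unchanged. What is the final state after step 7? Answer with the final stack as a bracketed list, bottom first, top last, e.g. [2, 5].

[-5, 19, 19]

(re-executing from step 4 with the substitution; state before step 4: [-5])
4. SWAP -> [-5]
5. PUSH 19 -> [-5, 19]
6. DUP -> [-5, 19, 19]
7. SWAP -> [-5, 19, 19]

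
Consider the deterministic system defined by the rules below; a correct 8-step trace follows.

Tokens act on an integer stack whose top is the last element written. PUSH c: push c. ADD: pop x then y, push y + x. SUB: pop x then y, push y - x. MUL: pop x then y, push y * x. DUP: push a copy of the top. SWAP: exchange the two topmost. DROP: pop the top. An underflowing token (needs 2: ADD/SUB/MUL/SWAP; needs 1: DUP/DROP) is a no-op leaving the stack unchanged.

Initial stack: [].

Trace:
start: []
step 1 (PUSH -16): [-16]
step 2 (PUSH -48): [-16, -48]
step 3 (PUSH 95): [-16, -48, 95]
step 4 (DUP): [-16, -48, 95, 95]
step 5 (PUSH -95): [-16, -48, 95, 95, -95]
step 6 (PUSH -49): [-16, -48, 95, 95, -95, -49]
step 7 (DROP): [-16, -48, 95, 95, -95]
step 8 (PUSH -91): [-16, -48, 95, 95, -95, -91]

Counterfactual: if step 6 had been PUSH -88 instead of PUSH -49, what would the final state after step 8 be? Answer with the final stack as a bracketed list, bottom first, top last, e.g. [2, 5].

(re-executing from step 6 with the substitution; state before step 6: [-16, -48, 95, 95, -95])
step 6 (PUSH -88): [-16, -48, 95, 95, -95, -88]
step 7 (DROP): [-16, -48, 95, 95, -95]
step 8 (PUSH -91): [-16, -48, 95, 95, -95, -91]

[-16, -48, 95, 95, -95, -91]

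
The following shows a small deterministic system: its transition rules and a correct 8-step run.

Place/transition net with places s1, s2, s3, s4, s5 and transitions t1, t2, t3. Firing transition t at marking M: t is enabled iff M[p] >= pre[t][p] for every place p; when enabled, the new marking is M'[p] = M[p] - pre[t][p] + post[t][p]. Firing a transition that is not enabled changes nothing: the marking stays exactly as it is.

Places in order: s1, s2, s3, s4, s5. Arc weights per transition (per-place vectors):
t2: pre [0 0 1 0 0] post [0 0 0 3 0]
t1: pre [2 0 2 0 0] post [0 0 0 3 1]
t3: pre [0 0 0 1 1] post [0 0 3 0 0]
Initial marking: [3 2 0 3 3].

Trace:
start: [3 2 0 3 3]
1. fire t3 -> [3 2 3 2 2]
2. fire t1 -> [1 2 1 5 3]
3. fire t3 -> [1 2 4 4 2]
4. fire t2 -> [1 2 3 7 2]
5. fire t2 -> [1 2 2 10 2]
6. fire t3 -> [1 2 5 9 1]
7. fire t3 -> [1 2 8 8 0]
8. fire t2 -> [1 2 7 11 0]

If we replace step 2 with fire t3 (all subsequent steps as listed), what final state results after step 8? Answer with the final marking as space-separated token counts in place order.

(re-executing from step 2 with the substitution; state before step 2: [3 2 3 2 2])
2. fire t3 -> [3 2 6 1 1]
3. fire t3 -> [3 2 9 0 0]
4. fire t2 -> [3 2 8 3 0]
5. fire t2 -> [3 2 7 6 0]
6. fire t3 -> [3 2 7 6 0]
7. fire t3 -> [3 2 7 6 0]
8. fire t2 -> [3 2 6 9 0]

3 2 6 9 0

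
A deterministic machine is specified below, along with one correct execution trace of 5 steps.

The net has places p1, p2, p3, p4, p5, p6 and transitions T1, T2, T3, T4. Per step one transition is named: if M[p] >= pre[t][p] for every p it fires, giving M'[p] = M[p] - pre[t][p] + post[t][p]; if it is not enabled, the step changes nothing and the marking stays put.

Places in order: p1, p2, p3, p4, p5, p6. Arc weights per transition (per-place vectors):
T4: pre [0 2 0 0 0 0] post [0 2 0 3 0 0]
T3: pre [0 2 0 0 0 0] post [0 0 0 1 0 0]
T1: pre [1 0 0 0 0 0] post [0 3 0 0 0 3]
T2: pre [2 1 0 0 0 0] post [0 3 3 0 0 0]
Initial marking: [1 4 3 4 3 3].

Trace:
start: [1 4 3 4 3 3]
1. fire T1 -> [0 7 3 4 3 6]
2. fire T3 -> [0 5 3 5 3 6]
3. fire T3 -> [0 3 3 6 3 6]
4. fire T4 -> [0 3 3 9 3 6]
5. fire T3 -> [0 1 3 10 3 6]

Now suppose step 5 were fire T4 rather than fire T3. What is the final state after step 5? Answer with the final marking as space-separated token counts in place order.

(re-executing from step 5 with the substitution; state before step 5: [0 3 3 9 3 6])
5. fire T4 -> [0 3 3 12 3 6]

0 3 3 12 3 6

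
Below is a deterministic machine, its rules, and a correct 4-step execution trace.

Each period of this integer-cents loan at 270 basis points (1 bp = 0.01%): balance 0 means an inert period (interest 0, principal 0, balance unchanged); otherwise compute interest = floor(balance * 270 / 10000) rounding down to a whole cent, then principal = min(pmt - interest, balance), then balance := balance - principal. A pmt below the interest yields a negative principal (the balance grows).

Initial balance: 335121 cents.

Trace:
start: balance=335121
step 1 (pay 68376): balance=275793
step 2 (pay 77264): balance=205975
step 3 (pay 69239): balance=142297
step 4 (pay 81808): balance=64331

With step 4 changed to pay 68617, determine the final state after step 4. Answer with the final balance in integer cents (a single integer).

(re-executing from step 4 with the substitution; state before step 4: balance=142297)
step 4 (pay 68617): balance=77522

77522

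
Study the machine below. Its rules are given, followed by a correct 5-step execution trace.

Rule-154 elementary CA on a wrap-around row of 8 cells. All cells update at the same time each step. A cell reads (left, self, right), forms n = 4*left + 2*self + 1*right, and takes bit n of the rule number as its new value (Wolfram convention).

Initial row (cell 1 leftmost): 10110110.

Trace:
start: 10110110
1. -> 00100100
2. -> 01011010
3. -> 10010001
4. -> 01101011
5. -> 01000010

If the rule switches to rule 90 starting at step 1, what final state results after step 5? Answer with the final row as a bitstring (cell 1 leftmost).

00000000

(re-executing steps 1..5 under rule 90; state before step 1: 10110110)
1. -> 00110110
2. -> 01110111
3. -> 01010101
4. -> 00000000
5. -> 00000000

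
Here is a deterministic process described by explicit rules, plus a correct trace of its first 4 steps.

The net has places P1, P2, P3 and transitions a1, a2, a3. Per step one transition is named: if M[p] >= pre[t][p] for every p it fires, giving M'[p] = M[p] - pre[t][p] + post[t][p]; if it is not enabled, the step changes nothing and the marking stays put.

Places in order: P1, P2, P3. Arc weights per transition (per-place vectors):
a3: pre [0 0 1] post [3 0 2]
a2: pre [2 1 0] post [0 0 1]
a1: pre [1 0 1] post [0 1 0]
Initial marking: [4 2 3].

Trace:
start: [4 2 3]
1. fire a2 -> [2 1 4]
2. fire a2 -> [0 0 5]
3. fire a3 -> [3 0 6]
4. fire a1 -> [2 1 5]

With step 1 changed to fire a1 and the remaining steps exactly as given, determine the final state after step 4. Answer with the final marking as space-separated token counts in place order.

(re-executing from step 1 with the substitution; state before step 1: [4 2 3])
1. fire a1 -> [3 3 2]
2. fire a2 -> [1 2 3]
3. fire a3 -> [4 2 4]
4. fire a1 -> [3 3 3]

3 3 3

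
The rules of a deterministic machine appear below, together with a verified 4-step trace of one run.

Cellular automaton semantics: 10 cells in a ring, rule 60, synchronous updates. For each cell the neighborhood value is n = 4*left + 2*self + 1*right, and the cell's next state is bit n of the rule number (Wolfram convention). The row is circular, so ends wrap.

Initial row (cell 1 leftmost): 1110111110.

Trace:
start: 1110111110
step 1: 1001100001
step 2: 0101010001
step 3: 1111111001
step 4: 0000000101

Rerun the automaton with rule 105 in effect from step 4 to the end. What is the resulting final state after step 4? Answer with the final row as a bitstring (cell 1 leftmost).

0000001001

(re-executing step 4 under rule 105; state before step 4: 1111111001)
step 4: 0000001001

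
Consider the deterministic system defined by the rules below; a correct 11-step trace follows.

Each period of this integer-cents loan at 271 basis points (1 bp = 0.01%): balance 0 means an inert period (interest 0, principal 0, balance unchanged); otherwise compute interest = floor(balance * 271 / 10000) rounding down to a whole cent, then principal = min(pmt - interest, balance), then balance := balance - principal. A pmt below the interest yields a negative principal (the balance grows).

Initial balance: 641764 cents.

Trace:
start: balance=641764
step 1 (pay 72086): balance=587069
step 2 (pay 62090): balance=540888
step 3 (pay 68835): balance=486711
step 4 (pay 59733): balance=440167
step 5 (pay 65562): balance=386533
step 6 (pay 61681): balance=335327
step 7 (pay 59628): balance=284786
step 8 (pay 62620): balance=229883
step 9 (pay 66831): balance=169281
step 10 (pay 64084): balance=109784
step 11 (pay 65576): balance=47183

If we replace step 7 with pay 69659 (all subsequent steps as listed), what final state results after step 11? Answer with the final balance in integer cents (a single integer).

(re-executing from step 7 with the substitution; state before step 7: balance=335327)
step 7 (pay 69659): balance=274755
step 8 (pay 62620): balance=219580
step 9 (pay 66831): balance=158699
step 10 (pay 64084): balance=98915
step 11 (pay 65576): balance=36019

36019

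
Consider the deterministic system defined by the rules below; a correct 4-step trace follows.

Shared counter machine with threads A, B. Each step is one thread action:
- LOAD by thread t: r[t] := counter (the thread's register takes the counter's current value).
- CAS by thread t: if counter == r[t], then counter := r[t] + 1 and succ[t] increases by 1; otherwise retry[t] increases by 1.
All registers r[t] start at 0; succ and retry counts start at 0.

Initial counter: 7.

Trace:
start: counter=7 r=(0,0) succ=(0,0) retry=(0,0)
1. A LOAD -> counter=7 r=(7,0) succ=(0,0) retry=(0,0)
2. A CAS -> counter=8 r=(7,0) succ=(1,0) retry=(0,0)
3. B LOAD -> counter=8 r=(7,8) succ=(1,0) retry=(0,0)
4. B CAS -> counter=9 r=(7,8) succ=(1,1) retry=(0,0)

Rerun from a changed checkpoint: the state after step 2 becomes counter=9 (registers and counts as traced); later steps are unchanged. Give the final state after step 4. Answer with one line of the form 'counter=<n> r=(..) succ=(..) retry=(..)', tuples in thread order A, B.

counter=10 r=(7,9) succ=(1,1) retry=(0,0)

state after step 2 := counter=9 r=(7,0) succ=(1,0) retry=(0,0)
3. B LOAD -> counter=9 r=(7,9) succ=(1,0) retry=(0,0)
4. B CAS -> counter=10 r=(7,9) succ=(1,1) retry=(0,0)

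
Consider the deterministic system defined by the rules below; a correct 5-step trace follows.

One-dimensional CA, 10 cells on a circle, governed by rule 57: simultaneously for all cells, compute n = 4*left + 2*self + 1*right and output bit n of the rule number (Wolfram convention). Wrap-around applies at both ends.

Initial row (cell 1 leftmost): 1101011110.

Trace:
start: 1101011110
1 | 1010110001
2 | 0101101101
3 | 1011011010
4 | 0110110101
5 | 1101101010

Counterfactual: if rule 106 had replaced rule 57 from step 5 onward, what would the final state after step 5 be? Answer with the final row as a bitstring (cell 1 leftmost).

(re-executing step 5 under rule 106; state before step 5: 0110110101)
5 | 1111111010

1111111010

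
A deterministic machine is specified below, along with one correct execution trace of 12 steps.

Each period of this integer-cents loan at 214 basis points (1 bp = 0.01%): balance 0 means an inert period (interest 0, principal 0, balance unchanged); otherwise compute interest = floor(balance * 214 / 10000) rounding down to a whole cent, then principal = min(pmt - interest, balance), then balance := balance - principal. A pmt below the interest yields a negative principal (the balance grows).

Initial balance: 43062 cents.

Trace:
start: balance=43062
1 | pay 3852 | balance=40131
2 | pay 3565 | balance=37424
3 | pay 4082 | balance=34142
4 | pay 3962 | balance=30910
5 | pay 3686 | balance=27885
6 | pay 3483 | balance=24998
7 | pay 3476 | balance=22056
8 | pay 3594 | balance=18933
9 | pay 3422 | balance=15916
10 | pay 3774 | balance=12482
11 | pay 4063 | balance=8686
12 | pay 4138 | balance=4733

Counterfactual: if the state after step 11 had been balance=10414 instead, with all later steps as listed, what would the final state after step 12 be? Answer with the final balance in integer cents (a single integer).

state after step 11 := balance=10414
12 | pay 4138 | balance=6498

6498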